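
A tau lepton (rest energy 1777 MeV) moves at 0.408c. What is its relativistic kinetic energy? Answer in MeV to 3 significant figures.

K ≈ 169 MeV

γ = 1/√(1 − 0.408²) = 1.0953
K = (γ − 1)m₀c² = (1.0953 − 1) × 1777 MeV = 0.095312 × 1777 MeV = 169 MeV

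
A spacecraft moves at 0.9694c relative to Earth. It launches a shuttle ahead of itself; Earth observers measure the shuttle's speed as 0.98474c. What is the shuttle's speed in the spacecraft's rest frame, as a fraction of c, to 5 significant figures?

Inverse velocity addition: u' = (u − v)/(1 − uv/c²)
= (0.98474 − 0.9694)/(1 − 0.98474×0.9694) = 0.015340/0.04539304 = 0.33794

u' ≈ 0.33794c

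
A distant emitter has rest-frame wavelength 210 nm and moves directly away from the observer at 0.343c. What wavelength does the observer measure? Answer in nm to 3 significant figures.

Relativistic Doppler: λ_obs = λ_src √((1+β)/(1−β))
= 210 × √(1.3430/0.65700) = 210 × 1.4297 = 300 nm

λ_obs ≈ 300 nm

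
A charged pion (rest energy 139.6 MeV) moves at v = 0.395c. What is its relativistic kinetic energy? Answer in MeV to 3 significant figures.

K ≈ 12.4 MeV

γ = 1/√(1 − 0.395²) = 1.0885
K = (γ − 1)m₀c² = (1.0885 − 1) × 139.6 MeV = 0.088517 × 139.6 MeV = 12.4 MeV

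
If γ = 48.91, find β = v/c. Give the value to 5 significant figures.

β = √(1 − 1/γ²) = √(1 − 1/48.91²) = √(0.9995820) = 0.99979

β ≈ 0.99979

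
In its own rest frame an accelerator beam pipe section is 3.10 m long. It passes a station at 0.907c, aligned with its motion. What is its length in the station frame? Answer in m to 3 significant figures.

L ≈ 1.31 m

γ = 1/√(1 − 0.907²) = 2.3746
Length contraction: L = L₀/γ = 3.10/2.3746 = 1.31 m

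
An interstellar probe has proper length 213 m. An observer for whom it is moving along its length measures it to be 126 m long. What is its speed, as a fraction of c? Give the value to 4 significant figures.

β ≈ 0.8063

γ = L₀/L = 213/126 = 1.69048
β = √(1 − 1/γ²) = 0.8063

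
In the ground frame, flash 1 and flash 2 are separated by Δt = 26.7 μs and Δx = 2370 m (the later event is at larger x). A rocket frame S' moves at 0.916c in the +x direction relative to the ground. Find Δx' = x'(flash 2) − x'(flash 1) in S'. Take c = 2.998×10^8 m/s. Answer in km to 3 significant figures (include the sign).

Δx' ≈ -12.4 km

γ = 1/√(1 − 0.916²) = 2.4927
Δx' = γ(Δx − vΔt) = 2.4927 × (2370 m − 0.916×(2.998×10^8 m/s)×26.7×10^-6 s)
= 2.4927 × (-4962.3 m) = -12.4 km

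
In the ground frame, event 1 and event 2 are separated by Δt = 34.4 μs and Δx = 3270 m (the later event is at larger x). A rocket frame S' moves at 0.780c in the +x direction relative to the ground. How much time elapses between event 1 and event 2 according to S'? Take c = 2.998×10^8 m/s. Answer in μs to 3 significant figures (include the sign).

γ = 1/√(1 − 0.780²) = 1.5980
Δt' = γ(Δt − vΔx/c²) = 1.5980 × (34.4 μs − 0.780×3270 m / (2.998×10^8 m/s))
= 1.5980 × (25.892 μs) = 41.4 μs

Δt' ≈ 41.4 μs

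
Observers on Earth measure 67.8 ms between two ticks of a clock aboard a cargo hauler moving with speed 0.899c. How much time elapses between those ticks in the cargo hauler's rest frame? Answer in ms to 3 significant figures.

γ = 1/√(1 − 0.899²) = 2.2834
Proper time: τ₀ = Δt/γ = 67.8/2.2834 = 29.7 ms

τ₀ ≈ 29.7 ms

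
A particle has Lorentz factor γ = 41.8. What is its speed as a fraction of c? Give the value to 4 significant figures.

β = √(1 − 1/γ²) = √(1 − 1/41.8²) = √(0.999428) = 0.9997

β ≈ 0.9997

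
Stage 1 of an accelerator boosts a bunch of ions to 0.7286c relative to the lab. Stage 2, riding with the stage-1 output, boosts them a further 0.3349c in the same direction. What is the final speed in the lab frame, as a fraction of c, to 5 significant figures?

Compose boost 2: (0.3349 + 0.7286)/(1 + 0.3349×0.7286) = 1.0635/1.244008 = 0.85490

u ≈ 0.85490c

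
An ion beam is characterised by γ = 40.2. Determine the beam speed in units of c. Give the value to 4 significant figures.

β = √(1 − 1/γ²) = √(1 − 1/40.2²) = √(0.999381) = 0.9997

β ≈ 0.9997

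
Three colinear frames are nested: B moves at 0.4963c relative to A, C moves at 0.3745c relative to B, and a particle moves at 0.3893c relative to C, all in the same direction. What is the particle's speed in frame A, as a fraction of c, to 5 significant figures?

u ≈ 0.87382c

Compose boost 2: (0.3745 + 0.4963)/(1 + 0.3745×0.4963) = 0.87080/1.185864 = 0.7343167
Compose boost 3: (0.3893 + 0.7343167)/(1 + 0.3893×0.7343167) = 1.123617/1.285869 = 0.87382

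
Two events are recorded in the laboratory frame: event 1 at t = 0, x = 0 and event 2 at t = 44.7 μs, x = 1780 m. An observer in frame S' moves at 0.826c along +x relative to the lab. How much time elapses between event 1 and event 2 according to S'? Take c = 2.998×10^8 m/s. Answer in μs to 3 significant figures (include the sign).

Δt' ≈ 70.6 μs

γ = 1/√(1 − 0.826²) = 1.7741
Δt' = γ(Δt − vΔx/c²) = 1.7741 × (44.7 μs − 0.826×1780 m / (2.998×10^8 m/s))
= 1.7741 × (39.796 μs) = 70.6 μs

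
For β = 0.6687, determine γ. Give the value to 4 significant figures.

γ ≈ 1.345

γ = 1/√(1 − β²) = 1/√(1 − 0.6687²) = 1/√(0.552840) = 1.345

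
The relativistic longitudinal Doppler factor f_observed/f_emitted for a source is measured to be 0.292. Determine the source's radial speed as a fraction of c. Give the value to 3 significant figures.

β ≈ 0.843

f_obs/f_src = √((1−β)/(1+β)) = 0.292  ⇒  (1−β)/(1+β) = 0.085264
β = |1 − D²|/(1 + D²) = |1 − 0.085264|/(1 + 0.085264) = 0.843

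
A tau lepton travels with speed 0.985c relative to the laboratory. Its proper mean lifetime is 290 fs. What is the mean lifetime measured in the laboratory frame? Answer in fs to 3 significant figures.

Δt ≈ 1680 fs

γ = 1/√(1 − 0.985²) = 5.7953
Time dilation: Δt = γτ₀ = 5.7953 × 290 fs = 1680 fs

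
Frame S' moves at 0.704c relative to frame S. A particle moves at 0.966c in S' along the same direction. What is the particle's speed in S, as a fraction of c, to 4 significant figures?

Relativistic velocity addition: u = (u' + v)/(1 + u'v/c²)
= (0.966 + 0.704)/(1 + 0.966×0.704) = 1.670/1.68006 = 0.9940

u ≈ 0.9940c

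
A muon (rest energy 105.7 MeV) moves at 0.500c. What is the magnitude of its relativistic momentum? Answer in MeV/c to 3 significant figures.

γ = 1/√(1 − 0.500²) = 1.1547
p = γβm₀c = 1.1547 × 0.500 × 105.7 MeV/c = 61.0 MeV/c

p ≈ 61.0 MeV/c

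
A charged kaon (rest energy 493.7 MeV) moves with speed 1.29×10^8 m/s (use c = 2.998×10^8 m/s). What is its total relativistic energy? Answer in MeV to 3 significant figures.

β = v/c = 1.29×10^8 / 2.998×10^8 = 0.43029
γ = 1/√(1 − 0.43029²) = 1.1078
E = γm₀c² = 1.1078 × 493.7 MeV = 547 MeV

E ≈ 547 MeV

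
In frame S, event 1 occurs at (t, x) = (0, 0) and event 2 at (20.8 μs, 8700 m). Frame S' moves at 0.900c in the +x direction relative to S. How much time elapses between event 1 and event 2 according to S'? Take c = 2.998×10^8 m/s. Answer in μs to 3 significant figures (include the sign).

γ = 1/√(1 − 0.900²) = 2.2942
Δt' = γ(Δt − vΔx/c²) = 2.2942 × (20.8 μs − 0.900×8700 m / (2.998×10^8 m/s))
= 2.2942 × (-5.3174 μs) = -12.2 μs

Δt' ≈ -12.2 μs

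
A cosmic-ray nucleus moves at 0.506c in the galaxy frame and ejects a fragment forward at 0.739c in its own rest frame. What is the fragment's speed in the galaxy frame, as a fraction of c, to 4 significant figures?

Compose boost 2: (0.739 + 0.506)/(1 + 0.739×0.506) = 1.245/1.37393 = 0.9062

u ≈ 0.9062c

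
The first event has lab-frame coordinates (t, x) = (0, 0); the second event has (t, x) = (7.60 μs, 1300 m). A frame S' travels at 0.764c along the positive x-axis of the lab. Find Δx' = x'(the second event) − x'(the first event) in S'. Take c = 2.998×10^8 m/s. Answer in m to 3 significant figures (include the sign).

Δx' ≈ -683 m

γ = 1/√(1 − 0.764²) = 1.5499
Δx' = γ(Δx − vΔt) = 1.5499 × (1300 m − 0.764×(2.998×10^8 m/s)×7.60×10^-6 s)
= 1.5499 × (-440.76 m) = -683 m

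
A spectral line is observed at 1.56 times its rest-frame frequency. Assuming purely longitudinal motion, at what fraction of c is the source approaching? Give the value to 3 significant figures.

β ≈ 0.418

f_obs/f_src = √((1+β)/(1−β)) = 1.56  ⇒  (1+β)/(1−β) = 2.4336
β = |1 − D²|/(1 + D²) = |1 − 2.4336|/(1 + 2.4336) = 0.418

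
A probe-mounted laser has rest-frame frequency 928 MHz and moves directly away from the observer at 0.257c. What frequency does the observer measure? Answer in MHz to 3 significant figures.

Relativistic Doppler: f_obs = f_src √((1−β)/(1+β))
= 928 × √(0.74300/1.2570) = 928 × 0.76882 = 713 MHz

f_obs ≈ 713 MHz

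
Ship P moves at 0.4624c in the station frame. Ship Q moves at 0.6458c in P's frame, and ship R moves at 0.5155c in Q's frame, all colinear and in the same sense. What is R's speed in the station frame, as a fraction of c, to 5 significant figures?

Compose boost 2: (0.6458 + 0.4624)/(1 + 0.6458×0.4624) = 1.1082/1.298618 = 0.8533688
Compose boost 3: (0.5155 + 0.8533688)/(1 + 0.5155×0.8533688) = 1.368869/1.439912 = 0.95066

u ≈ 0.95066c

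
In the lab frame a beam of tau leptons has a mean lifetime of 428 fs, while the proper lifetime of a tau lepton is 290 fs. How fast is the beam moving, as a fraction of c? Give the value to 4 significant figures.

γ = Δt/τ₀ = 428/290 = 1.47586
β = √(1 − 1/γ²) = √(1 − 1/1.47586²) = 0.7355

β ≈ 0.7355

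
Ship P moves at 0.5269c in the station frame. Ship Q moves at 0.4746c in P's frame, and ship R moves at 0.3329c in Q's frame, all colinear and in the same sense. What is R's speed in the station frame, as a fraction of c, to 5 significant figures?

Compose boost 2: (0.4746 + 0.5269)/(1 + 0.4746×0.5269) = 1.0015/1.250067 = 0.8011572
Compose boost 3: (0.3329 + 0.8011572)/(1 + 0.3329×0.8011572) = 1.134057/1.266705 = 0.89528

u ≈ 0.89528c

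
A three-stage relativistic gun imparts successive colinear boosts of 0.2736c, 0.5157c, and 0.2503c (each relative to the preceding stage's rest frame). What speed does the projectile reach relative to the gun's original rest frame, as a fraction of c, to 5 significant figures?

Compose boost 2: (0.5157 + 0.2736)/(1 + 0.5157×0.2736) = 0.78930/1.141096 = 0.6917037
Compose boost 3: (0.2503 + 0.6917037)/(1 + 0.2503×0.6917037) = 0.9420037/1.173133 = 0.80298

u ≈ 0.80298c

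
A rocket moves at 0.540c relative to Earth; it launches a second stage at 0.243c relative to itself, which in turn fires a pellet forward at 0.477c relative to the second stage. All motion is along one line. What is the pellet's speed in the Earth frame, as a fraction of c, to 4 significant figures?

u ≈ 0.8790c

Compose boost 2: (0.243 + 0.540)/(1 + 0.243×0.540) = 0.7830/1.13122 = 0.692173
Compose boost 3: (0.477 + 0.692173)/(1 + 0.477×0.692173) = 1.16917/1.33017 = 0.8790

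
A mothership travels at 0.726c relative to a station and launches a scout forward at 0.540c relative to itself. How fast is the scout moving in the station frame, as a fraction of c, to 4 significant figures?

u ≈ 0.9095c

Compose boost 2: (0.540 + 0.726)/(1 + 0.540×0.726) = 1.266/1.39204 = 0.9095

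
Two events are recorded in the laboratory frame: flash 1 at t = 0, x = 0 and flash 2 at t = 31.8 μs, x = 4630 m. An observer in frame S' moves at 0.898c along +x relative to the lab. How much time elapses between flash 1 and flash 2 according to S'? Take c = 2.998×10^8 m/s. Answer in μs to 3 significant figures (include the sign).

γ = 1/√(1 − 0.898²) = 2.2728
Δt' = γ(Δt − vΔx/c²) = 2.2728 × (31.8 μs − 0.898×4630 m / (2.998×10^8 m/s))
= 2.2728 × (17.932 μs) = 40.8 μs

Δt' ≈ 40.8 μs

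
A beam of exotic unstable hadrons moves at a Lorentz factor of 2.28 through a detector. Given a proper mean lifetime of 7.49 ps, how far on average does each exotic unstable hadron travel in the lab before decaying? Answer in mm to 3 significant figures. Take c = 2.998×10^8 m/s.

β = √(1 − 1/γ²) = √(1 − 1/2.28²) = 0.89868
Dilated lifetime: Δt = γτ₀ = 2.28 × 7.49 ps = 17.077 ps
d = vΔt = 0.89868c × 17.077 ps = 2.6943×10^8 m/s × 1.7077×10^-11 s = 4.60 mm

d ≈ 4.60 mm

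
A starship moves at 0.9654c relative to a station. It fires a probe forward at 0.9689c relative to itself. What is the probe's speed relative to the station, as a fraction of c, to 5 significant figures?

Relativistic velocity addition: u = (u' + v)/(1 + u'v/c²)
= (0.9689 + 0.9654)/(1 + 0.9689×0.9654) = 1.9343/1.935376 = 0.99944

u ≈ 0.99944c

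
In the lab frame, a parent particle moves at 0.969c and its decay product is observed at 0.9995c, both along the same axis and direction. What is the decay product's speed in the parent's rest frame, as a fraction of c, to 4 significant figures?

Inverse velocity addition: u' = (u − v)/(1 − uv/c²)
= (0.9995 − 0.969)/(1 − 0.9995×0.969) = 0.03050/0.0314845 = 0.9687

u' ≈ 0.9687c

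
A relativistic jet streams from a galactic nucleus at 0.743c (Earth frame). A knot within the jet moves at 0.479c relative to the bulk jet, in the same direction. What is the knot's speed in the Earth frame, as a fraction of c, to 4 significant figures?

u ≈ 0.9012c

Relativistic velocity addition: u = (u' + v)/(1 + u'v/c²)
= (0.479 + 0.743)/(1 + 0.479×0.743) = 1.222/1.35590 = 0.9012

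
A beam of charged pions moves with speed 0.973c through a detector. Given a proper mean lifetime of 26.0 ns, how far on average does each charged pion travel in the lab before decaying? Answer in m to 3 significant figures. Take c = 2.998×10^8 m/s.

γ = 1/√(1 − 0.973²) = 4.3327
Dilated lifetime: Δt = γτ₀ = 4.3327 × 26.0 ns = 112.65 ns
d = vΔt = 0.973c × 112.65 ns = 2.9171×10^8 m/s × 1.1265×10^-7 s = 32.9 m

d ≈ 32.9 m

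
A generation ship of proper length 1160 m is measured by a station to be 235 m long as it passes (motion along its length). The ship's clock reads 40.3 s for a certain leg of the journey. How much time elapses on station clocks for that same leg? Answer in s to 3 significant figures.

Δt ≈ 199 s

Length contraction ⇒ γ = L₀/L = 1160/235 = 4.9362
Time dilation: Δt = γτ₀ = 4.9362 × 40.3 s = 199 s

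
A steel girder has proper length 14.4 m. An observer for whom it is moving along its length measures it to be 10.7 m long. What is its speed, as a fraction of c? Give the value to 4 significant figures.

β ≈ 0.6692

γ = L₀/L = 14.4/10.7 = 1.34579
β = √(1 − 1/γ²) = 0.6692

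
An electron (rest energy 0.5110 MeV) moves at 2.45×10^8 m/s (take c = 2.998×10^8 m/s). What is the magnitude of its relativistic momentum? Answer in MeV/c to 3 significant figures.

p ≈ 0.725 MeV/c

β = v/c = 2.45×10^8 / 2.998×10^8 = 0.81721
γ = 1/√(1 − 0.81721²) = 1.7351
p = γβm₀c = 1.7351 × 0.81721 × 0.5110 MeV/c = 0.725 MeV/c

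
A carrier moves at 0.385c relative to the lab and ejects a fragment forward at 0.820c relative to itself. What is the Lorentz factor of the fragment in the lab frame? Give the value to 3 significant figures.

u_lab = (0.820 + 0.385)/(1 + 0.820×0.385) = 1.205/1.31570 = 0.915862
γ = 1/√(1 − 0.915862²) = 2.49

γ ≈ 2.49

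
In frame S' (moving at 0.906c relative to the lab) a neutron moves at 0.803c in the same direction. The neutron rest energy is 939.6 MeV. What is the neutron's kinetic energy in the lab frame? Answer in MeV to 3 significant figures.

u_lab = (0.803 + 0.906)/(1 + 0.803×0.906) = 0.989281
γ = 1/√(1 − 0.989281²) = 6.8480
K = (γ − 1)m₀c² = (6.8480 − 1) × 939.6 = 5.8480 × 939.6 = 5490 MeV

K ≈ 5490 MeV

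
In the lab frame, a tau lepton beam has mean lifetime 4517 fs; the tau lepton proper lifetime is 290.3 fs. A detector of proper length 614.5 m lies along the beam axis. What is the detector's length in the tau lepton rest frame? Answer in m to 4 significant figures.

L ≈ 39.49 m

Time dilation ⇒ γ = Δt/τ₀ = 4517/290.3 = 15.5598
Length contraction: L = L₀/γ = 614.5/15.5598 = 39.49 m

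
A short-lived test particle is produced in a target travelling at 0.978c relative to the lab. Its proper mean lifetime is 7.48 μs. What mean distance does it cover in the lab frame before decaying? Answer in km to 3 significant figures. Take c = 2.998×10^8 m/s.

d ≈ 10.5 km

γ = 1/√(1 − 0.978²) = 4.7938
Dilated lifetime: Δt = γτ₀ = 4.7938 × 7.48 μs = 35.857 μs
d = vΔt = 0.978c × 35.857 μs = 2.9320×10^8 m/s × 3.5857×10^-5 s = 10.5 km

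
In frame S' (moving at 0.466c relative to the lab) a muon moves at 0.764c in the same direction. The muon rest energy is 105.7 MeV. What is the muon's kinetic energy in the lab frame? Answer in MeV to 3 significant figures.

u_lab = (0.764 + 0.466)/(1 + 0.764×0.466) = 0.907064
γ = 1/√(1 − 0.907064²) = 2.3753
K = (γ − 1)m₀c² = (2.3753 − 1) × 105.7 = 1.3753 × 105.7 = 145 MeV

K ≈ 145 MeV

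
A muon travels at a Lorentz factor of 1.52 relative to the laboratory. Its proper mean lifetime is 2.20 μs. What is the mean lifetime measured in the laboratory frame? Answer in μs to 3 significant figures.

γ = 1.52 (given)
Time dilation: Δt = γτ₀ = 1.52 × 2.20 μs = 3.34 μs

Δt ≈ 3.34 μs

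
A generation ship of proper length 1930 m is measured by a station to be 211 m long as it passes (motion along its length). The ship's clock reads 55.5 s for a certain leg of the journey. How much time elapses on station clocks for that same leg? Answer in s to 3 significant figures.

Δt ≈ 508 s

Length contraction ⇒ γ = L₀/L = 1930/211 = 9.1469
Time dilation: Δt = γτ₀ = 9.1469 × 55.5 s = 508 s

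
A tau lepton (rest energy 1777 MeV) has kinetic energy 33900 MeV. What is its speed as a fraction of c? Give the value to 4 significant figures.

β ≈ 0.9988

γ = 1 + K/(m₀c²) = 1 + 33900/1777 = 20.0771
β = √(1 − 1/γ²) = 0.9988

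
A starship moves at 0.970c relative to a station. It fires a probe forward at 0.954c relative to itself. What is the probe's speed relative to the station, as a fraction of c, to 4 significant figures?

Relativistic velocity addition: u = (u' + v)/(1 + u'v/c²)
= (0.954 + 0.970)/(1 + 0.954×0.970) = 1.924/1.92538 = 0.9993

u ≈ 0.9993c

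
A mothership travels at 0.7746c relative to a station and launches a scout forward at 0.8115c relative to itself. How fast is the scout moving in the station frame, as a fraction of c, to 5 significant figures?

u ≈ 0.97391c

Compose boost 2: (0.8115 + 0.7746)/(1 + 0.8115×0.7746) = 1.5861/1.628588 = 0.97391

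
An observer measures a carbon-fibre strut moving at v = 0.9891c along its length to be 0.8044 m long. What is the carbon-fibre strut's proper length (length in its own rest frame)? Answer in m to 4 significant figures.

γ = 1/√(1 − 0.9891²) = 6.79139
L₀ = γL = 6.79139 × 0.8044 = 5.463 m

L₀ ≈ 5.463 m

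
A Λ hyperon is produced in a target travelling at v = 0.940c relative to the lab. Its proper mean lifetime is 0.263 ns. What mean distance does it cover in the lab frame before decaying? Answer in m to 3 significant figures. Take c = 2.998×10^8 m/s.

γ = 1/√(1 − 0.940²) = 2.9311
Dilated lifetime: Δt = γτ₀ = 2.9311 × 0.263 ns = 0.77087 ns
d = vΔt = 0.940c × 0.77087 ns = 2.8181×10^8 m/s × 7.7087×10^-10 s = 0.217 m

d ≈ 0.217 m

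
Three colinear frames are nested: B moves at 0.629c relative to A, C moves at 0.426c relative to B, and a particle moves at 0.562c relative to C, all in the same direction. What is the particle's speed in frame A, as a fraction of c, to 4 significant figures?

u ≈ 0.9499c

Compose boost 2: (0.426 + 0.629)/(1 + 0.426×0.629) = 1.055/1.26795 = 0.832049
Compose boost 3: (0.562 + 0.832049)/(1 + 0.562×0.832049) = 1.39405/1.46761 = 0.9499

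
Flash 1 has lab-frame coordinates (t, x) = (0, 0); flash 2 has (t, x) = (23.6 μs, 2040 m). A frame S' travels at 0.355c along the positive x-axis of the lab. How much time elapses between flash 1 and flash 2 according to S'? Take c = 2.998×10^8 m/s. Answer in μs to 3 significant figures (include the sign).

Δt' ≈ 22.7 μs

γ = 1/√(1 − 0.355²) = 1.0697
Δt' = γ(Δt − vΔx/c²) = 1.0697 × (23.6 μs − 0.355×2040 m / (2.998×10^8 m/s))
= 1.0697 × (21.184 μs) = 22.7 μs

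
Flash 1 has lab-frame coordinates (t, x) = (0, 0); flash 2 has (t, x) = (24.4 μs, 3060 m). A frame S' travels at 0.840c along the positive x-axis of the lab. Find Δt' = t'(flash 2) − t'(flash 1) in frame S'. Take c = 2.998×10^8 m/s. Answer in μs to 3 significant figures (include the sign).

Δt' ≈ 29.2 μs

γ = 1/√(1 − 0.840²) = 1.8430
Δt' = γ(Δt − vΔx/c²) = 1.8430 × (24.4 μs − 0.840×3060 m / (2.998×10^8 m/s))
= 1.8430 × (15.826 μs) = 29.2 μs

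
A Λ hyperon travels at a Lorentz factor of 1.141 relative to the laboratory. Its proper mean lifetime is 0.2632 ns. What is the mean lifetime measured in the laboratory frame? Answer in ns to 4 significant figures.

Δt ≈ 0.3003 ns

γ = 1.141 (given)
Time dilation: Δt = γτ₀ = 1.141 × 0.2632 ns = 0.3003 ns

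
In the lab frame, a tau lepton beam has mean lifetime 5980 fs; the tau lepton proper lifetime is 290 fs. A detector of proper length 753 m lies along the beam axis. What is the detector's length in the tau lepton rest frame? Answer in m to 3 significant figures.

L ≈ 36.5 m

Time dilation ⇒ γ = Δt/τ₀ = 5980/290 = 20.621
Length contraction: L = L₀/γ = 753/20.621 = 36.5 m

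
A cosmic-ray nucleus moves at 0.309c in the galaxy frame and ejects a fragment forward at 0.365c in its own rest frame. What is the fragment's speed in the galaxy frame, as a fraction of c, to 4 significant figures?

Compose boost 2: (0.365 + 0.309)/(1 + 0.365×0.309) = 0.6740/1.11278 = 0.6057

u ≈ 0.6057c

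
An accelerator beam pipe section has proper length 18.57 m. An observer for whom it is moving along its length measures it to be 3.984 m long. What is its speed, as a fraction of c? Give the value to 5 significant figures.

γ = L₀/L = 18.57/3.984 = 4.661145
β = √(1 − 1/γ²) = 0.97672

β ≈ 0.97672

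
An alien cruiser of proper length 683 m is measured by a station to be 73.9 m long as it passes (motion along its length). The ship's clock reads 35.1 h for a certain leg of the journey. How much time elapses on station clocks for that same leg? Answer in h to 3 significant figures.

Δt ≈ 324 h

Length contraction ⇒ γ = L₀/L = 683/73.9 = 9.2422
Time dilation: Δt = γτ₀ = 9.2422 × 35.1 h = 324 h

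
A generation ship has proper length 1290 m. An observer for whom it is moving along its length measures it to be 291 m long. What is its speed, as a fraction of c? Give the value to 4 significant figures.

β ≈ 0.9742

γ = L₀/L = 1290/291 = 4.43299
β = √(1 − 1/γ²) = 0.9742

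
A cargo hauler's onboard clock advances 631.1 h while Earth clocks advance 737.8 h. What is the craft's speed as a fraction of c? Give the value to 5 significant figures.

γ = Δt/τ₀ = 737.8/631.1 = 1.169070
β = √(1 − 1/γ²) = √(1 − 1/1.169070²) = 0.51800

β ≈ 0.51800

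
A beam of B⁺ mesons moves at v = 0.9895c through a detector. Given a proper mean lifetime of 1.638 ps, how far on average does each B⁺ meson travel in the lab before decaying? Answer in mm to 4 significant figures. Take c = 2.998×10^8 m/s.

γ = 1/√(1 − 0.9895²) = 6.91884
Dilated lifetime: Δt = γτ₀ = 6.91884 × 1.638 ps = 11.3331 ps
d = vΔt = 0.9895c × 11.3331 ps = 2.96652×10^8 m/s × 1.13331×10^-11 s = 3.362 mm

d ≈ 3.362 mm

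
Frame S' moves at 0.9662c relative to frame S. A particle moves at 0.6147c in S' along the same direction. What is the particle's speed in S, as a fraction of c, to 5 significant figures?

Relativistic velocity addition: u = (u' + v)/(1 + u'v/c²)
= (0.6147 + 0.9662)/(1 + 0.6147×0.9662) = 1.5809/1.593923 = 0.99183

u ≈ 0.99183c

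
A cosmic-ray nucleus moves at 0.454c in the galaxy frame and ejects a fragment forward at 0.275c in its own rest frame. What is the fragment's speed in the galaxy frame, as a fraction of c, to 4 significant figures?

Compose boost 2: (0.275 + 0.454)/(1 + 0.275×0.454) = 0.7290/1.12485 = 0.6481

u ≈ 0.6481c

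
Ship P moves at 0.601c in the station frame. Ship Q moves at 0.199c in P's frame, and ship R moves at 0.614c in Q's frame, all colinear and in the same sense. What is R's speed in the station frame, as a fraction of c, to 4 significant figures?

u ≈ 0.9234c

Compose boost 2: (0.199 + 0.601)/(1 + 0.199×0.601) = 0.8000/1.11960 = 0.714542
Compose boost 3: (0.614 + 0.714542)/(1 + 0.614×0.714542) = 1.32854/1.43873 = 0.9234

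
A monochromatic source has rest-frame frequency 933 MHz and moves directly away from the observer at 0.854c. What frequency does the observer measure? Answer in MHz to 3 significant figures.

Relativistic Doppler: f_obs = f_src √((1−β)/(1+β))
= 933 × √(0.14600/1.8540) = 933 × 0.28062 = 262 MHz

f_obs ≈ 262 MHz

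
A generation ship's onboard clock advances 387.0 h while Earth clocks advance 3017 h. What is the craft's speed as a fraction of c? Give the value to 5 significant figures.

γ = Δt/τ₀ = 3017/387.0 = 7.795866
β = √(1 − 1/γ²) = √(1 − 1/7.795866²) = 0.99174

β ≈ 0.99174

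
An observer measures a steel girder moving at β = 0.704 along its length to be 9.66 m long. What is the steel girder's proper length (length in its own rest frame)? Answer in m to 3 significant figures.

L₀ ≈ 13.6 m

γ = 1/√(1 − 0.704²) = 1.4081
L₀ = γL = 1.4081 × 9.66 = 13.6 m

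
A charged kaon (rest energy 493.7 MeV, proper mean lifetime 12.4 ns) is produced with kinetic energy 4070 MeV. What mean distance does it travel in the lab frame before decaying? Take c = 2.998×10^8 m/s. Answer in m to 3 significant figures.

γ = 1 + K/(m₀c²) = 1 + 4070/493.7 = 9.2439
β = √(1 − 1/γ²) = 0.99413
Dilated lifetime: γτ₀ = 9.2439 × 12.4 ns = 114.62 ns
d = βc·γτ₀ = 0.99413 × (2.998×10^8 m/s) × 1.1462×10^-7 s = 34.2 m

d ≈ 34.2 m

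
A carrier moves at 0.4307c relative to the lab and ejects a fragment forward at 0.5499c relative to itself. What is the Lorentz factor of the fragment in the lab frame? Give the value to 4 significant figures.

u_lab = (0.5499 + 0.4307)/(1 + 0.5499×0.4307) = 0.98060/1.236842 = 0.7928256
γ = 1/√(1 − 0.7928256²) = 1.641

γ ≈ 1.641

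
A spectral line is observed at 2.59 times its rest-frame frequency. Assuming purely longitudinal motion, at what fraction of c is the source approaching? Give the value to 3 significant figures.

f_obs/f_src = √((1+β)/(1−β)) = 2.59  ⇒  (1+β)/(1−β) = 6.7081
β = |1 − D²|/(1 + D²) = |1 − 6.7081|/(1 + 6.7081) = 0.741

β ≈ 0.741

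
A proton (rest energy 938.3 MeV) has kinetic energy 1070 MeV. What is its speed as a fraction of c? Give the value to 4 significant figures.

β ≈ 0.8841

γ = 1 + K/(m₀c²) = 1 + 1070/938.3 = 2.14036
β = √(1 − 1/γ²) = 0.8841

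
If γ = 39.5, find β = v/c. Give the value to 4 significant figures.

β ≈ 0.9997

β = √(1 − 1/γ²) = √(1 − 1/39.5²) = √(0.999359) = 0.9997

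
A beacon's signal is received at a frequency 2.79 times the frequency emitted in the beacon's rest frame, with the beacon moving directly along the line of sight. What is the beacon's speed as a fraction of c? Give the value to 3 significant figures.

f_obs/f_src = √((1+β)/(1−β)) = 2.79  ⇒  (1+β)/(1−β) = 7.7841
β = |1 − D²|/(1 + D²) = |1 − 7.7841|/(1 + 7.7841) = 0.772

β ≈ 0.772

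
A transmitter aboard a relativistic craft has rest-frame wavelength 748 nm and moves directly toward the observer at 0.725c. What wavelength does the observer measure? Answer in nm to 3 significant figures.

λ_obs ≈ 299 nm

Relativistic Doppler: λ_obs = λ_src √((1−β)/(1+β))
= 748 × √(0.27500/1.7250) = 748 × 0.39927 = 299 nm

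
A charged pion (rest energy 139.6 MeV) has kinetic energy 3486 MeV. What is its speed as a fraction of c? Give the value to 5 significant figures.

β ≈ 0.99926

γ = 1 + K/(m₀c²) = 1 + 3486/139.6 = 25.97135
β = √(1 − 1/γ²) = 0.99926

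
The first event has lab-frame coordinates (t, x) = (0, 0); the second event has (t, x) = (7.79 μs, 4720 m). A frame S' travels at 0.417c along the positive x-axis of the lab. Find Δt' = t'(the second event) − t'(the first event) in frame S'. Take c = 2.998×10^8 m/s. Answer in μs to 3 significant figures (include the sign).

γ = 1/√(1 − 0.417²) = 1.1002
Δt' = γ(Δt − vΔx/c²) = 1.1002 × (7.79 μs − 0.417×4720 m / (2.998×10^8 m/s))
= 1.1002 × (1.2248 μs) = 1.35 μs

Δt' ≈ 1.35 μs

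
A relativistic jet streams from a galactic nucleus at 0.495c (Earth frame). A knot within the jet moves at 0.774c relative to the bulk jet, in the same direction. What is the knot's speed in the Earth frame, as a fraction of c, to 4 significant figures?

u ≈ 0.9175c

Relativistic velocity addition: u = (u' + v)/(1 + u'v/c²)
= (0.774 + 0.495)/(1 + 0.774×0.495) = 1.269/1.38313 = 0.9175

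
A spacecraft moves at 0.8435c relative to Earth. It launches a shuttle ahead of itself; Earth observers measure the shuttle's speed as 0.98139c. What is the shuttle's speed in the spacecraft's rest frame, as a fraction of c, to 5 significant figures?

Inverse velocity addition: u' = (u − v)/(1 − uv/c²)
= (0.98139 − 0.8435)/(1 − 0.98139×0.8435) = 0.13789/0.1721975 = 0.80077

u' ≈ 0.80077c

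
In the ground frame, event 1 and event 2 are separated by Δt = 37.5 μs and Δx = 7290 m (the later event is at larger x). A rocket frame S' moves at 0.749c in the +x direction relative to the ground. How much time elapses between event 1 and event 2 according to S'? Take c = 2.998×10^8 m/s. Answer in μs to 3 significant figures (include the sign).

Δt' ≈ 29.1 μs

γ = 1/√(1 − 0.749²) = 1.5093
Δt' = γ(Δt − vΔx/c²) = 1.5093 × (37.5 μs − 0.749×7290 m / (2.998×10^8 m/s))
= 1.5093 × (19.287 μs) = 29.1 μs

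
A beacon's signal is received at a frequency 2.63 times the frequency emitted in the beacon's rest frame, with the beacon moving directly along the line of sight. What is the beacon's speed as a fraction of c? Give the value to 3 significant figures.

β ≈ 0.747

f_obs/f_src = √((1+β)/(1−β)) = 2.63  ⇒  (1+β)/(1−β) = 6.9169
β = |1 − D²|/(1 + D²) = |1 − 6.9169|/(1 + 6.9169) = 0.747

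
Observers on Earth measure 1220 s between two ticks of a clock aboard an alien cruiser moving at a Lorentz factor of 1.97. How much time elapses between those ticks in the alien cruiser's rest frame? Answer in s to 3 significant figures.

τ₀ ≈ 619 s

γ = 1.97 (given)
Proper time: τ₀ = Δt/γ = 1220/1.97 = 619 s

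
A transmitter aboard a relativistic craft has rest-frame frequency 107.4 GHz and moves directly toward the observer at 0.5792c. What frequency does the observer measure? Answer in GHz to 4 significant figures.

f_obs ≈ 208.1 GHz

Relativistic Doppler: f_obs = f_src √((1+β)/(1−β))
= 107.4 × √(1.57920/0.420800) = 107.4 × 1.93723 = 208.1 GHz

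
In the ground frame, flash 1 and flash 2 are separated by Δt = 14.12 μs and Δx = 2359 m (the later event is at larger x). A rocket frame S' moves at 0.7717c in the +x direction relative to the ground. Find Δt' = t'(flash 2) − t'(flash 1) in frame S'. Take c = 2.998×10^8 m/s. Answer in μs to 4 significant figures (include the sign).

Δt' ≈ 12.65 μs

γ = 1/√(1 − 0.7717²) = 1.57236
Δt' = γ(Δt − vΔx/c²) = 1.57236 × (14.12 μs − 0.7717×2359 m / (2.998×10^8 m/s))
= 1.57236 × (8.04782 μs) = 12.65 μs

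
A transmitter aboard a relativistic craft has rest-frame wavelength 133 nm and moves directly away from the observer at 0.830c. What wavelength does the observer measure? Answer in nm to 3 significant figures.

Relativistic Doppler: λ_obs = λ_src √((1+β)/(1−β))
= 133 × √(1.8300/0.17000) = 133 × 3.2810 = 436 nm

λ_obs ≈ 436 nm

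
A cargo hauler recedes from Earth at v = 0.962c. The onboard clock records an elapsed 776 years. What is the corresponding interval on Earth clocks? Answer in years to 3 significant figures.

γ = 1/√(1 − 0.962²) = 3.6623
Time dilation: Δt = γτ₀ = 3.6623 × 776 years = 2840 years

Δt ≈ 2840 years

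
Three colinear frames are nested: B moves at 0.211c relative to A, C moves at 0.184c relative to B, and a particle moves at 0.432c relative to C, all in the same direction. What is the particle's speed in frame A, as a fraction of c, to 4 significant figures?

Compose boost 2: (0.184 + 0.211)/(1 + 0.184×0.211) = 0.3950/1.03882 = 0.380238
Compose boost 3: (0.432 + 0.380238)/(1 + 0.432×0.380238) = 0.812238/1.16426 = 0.6976

u ≈ 0.6976c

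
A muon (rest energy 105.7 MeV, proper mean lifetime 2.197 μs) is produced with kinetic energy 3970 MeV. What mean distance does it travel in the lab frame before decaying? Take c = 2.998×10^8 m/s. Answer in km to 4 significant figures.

d ≈ 25.39 km

γ = 1 + K/(m₀c²) = 1 + 3970/105.7 = 38.5591
β = √(1 − 1/γ²) = 0.999664
Dilated lifetime: γτ₀ = 38.5591 × 2.197 μs = 84.7144 μs
d = βc·γτ₀ = 0.999664 × (2.998×10^8 m/s) × 8.47144×10^-5 s = 25.39 km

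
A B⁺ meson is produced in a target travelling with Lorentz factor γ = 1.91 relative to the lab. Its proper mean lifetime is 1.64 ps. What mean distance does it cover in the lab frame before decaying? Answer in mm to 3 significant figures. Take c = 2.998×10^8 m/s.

β = √(1 − 1/γ²) = √(1 − 1/1.91²) = 0.85199
Dilated lifetime: Δt = γτ₀ = 1.91 × 1.64 ps = 3.1324 ps
d = vΔt = 0.85199c × 3.1324 ps = 2.5543×10^8 m/s × 3.1324×10^-12 s = 0.800 mm

d ≈ 0.800 mm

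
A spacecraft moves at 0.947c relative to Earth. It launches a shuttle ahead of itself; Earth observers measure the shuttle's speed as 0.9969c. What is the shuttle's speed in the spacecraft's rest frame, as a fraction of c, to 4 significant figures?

u' ≈ 0.8921c

Inverse velocity addition: u' = (u − v)/(1 − uv/c²)
= (0.9969 − 0.947)/(1 − 0.9969×0.947) = 0.04990/0.0559357 = 0.8921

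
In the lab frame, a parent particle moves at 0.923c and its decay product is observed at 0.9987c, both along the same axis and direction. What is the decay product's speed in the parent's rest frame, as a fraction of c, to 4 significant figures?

u' ≈ 0.9680c

Inverse velocity addition: u' = (u − v)/(1 − uv/c²)
= (0.9987 − 0.923)/(1 − 0.9987×0.923) = 0.07570/0.0781999 = 0.9680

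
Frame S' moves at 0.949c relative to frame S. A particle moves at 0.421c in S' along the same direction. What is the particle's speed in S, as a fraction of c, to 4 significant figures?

u ≈ 0.9789c

Relativistic velocity addition: u = (u' + v)/(1 + u'v/c²)
= (0.421 + 0.949)/(1 + 0.421×0.949) = 1.370/1.39953 = 0.9789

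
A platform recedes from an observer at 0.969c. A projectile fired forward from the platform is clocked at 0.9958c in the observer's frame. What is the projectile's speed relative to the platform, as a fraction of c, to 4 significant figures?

Inverse velocity addition: u' = (u − v)/(1 − uv/c²)
= (0.9958 − 0.969)/(1 − 0.9958×0.969) = 0.02680/0.0350698 = 0.7642

u' ≈ 0.7642c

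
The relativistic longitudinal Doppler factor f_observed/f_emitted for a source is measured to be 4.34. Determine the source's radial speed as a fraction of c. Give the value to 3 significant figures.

f_obs/f_src = √((1+β)/(1−β)) = 4.34  ⇒  (1+β)/(1−β) = 18.836
β = |1 − D²|/(1 + D²) = |1 − 18.836|/(1 + 18.836) = 0.899

β ≈ 0.899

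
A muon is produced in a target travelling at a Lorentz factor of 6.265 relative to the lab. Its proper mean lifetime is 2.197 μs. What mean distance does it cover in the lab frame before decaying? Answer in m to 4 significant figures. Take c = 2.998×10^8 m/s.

β = √(1 − 1/γ²) = √(1 − 1/6.265²) = 0.987179
Dilated lifetime: Δt = γτ₀ = 6.265 × 2.197 μs = 13.7642 μs
d = vΔt = 0.987179c × 13.7642 μs = 2.95956×10^8 m/s × 1.37642×10^-5 s = 4074 m

d ≈ 4074 m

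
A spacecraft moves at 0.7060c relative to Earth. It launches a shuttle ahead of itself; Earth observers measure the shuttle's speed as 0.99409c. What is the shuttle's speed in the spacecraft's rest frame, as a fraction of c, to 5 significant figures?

u' ≈ 0.96619c

Inverse velocity addition: u' = (u − v)/(1 − uv/c²)
= (0.99409 − 0.7060)/(1 − 0.99409×0.7060) = 0.28809/0.2981725 = 0.96619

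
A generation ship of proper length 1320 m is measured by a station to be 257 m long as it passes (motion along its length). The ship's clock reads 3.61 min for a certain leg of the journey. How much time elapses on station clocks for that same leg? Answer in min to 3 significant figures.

Length contraction ⇒ γ = L₀/L = 1320/257 = 5.1362
Time dilation: Δt = γτ₀ = 5.1362 × 3.61 min = 18.5 min

Δt ≈ 18.5 min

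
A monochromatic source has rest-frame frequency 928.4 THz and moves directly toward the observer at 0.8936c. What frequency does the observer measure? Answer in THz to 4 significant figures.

f_obs ≈ 3917 THz

Relativistic Doppler: f_obs = f_src √((1+β)/(1−β))
= 928.4 × √(1.89360/0.106400) = 928.4 × 4.21865 = 3917 THz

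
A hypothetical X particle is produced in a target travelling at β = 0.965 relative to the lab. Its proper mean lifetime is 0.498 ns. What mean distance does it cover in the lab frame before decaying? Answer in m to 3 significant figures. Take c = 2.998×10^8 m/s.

d ≈ 0.549 m

γ = 1/√(1 − 0.965²) = 3.8132
Dilated lifetime: Δt = γτ₀ = 3.8132 × 0.498 ns = 1.8990 ns
d = vΔt = 0.965c × 1.8990 ns = 2.8931×10^8 m/s × 1.8990×10^-9 s = 0.549 m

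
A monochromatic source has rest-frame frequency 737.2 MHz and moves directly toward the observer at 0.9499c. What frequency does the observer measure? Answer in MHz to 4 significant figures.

Relativistic Doppler: f_obs = f_src √((1+β)/(1−β))
= 737.2 × √(1.94990/0.0501000) = 737.2 × 6.23860 = 4599 MHz

f_obs ≈ 4599 MHz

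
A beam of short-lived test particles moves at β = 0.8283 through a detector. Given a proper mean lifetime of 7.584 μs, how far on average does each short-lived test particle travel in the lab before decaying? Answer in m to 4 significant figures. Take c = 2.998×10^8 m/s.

d ≈ 3361 m

γ = 1/√(1 − 0.8283²) = 1.78481
Dilated lifetime: Δt = γτ₀ = 1.78481 × 7.584 μs = 13.5360 μs
d = vΔt = 0.8283c × 13.5360 μs = 2.48324×10^8 m/s × 1.35360×10^-5 s = 3361 m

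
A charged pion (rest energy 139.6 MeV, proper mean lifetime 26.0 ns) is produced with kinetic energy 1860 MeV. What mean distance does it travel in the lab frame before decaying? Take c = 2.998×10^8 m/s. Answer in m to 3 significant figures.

d ≈ 111 m

γ = 1 + K/(m₀c²) = 1 + 1860/139.6 = 14.324
β = √(1 − 1/γ²) = 0.99756
Dilated lifetime: γτ₀ = 14.324 × 26.0 ns = 372.42 ns
d = βc·γτ₀ = 0.99756 × (2.998×10^8 m/s) × 3.7242×10^-7 s = 111 m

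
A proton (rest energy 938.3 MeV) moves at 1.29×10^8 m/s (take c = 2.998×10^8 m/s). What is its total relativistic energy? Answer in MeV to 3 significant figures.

β = v/c = 1.29×10^8 / 2.998×10^8 = 0.43029
γ = 1/√(1 − 0.43029²) = 1.1078
E = γm₀c² = 1.1078 × 938.3 MeV = 1040 MeV

E ≈ 1040 MeV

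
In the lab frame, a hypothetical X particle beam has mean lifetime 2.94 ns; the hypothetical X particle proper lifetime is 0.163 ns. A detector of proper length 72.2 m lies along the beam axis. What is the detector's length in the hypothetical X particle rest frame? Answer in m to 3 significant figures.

Time dilation ⇒ γ = Δt/τ₀ = 2.94/0.163 = 18.037
Length contraction: L = L₀/γ = 72.2/18.037 = 4.00 m

L ≈ 4.00 m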